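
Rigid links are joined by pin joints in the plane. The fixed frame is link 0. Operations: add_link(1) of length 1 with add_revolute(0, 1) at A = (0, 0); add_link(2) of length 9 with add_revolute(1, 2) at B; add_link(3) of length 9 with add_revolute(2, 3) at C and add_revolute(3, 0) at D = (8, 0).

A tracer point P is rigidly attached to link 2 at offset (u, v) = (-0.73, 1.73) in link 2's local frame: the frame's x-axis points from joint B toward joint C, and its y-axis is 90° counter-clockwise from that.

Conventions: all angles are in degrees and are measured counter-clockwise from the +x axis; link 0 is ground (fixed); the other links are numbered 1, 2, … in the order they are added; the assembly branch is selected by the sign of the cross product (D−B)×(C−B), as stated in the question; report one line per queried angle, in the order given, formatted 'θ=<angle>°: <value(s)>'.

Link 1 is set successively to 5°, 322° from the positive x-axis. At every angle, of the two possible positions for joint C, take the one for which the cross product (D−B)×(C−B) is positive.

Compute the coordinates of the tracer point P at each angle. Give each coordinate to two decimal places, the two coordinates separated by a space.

A=(0,0), D=(8.00,0)
θ=5°: B = A + 1.00·(cos5°, sin5°) = (0.9962, 0.0872)
θ=5°: |BD| = 7.0043
θ=5°: circle(B,9.00) ∩ circle(D,9.00): a=3.5022, h=8.2906
θ=5°:   candidates: C₊=(4.6013,8.3336) cross=58.071; C₋=(4.3949,-8.2464) cross=-58.071
θ=5°:   branch + wants cross > 0 → take C=(4.6013,8.3336) (cross=58.071)
θ=5°: ex = (C−B)/|BC| = (0.4006,0.9163); ey = (-0.9163,0.4006)
θ=5°: P = B + -0.73·ex + 1.73·ey = (-0.8814,0.1113)
θ=322°: B = A + 1.00·(cos322°, sin322°) = (0.7880, -0.6157)
θ=322°: |BD| = 7.2382
θ=322°: circle(B,9.00) ∩ circle(D,9.00): a=3.6191, h=8.2403
θ=322°:   candidates: C₊=(3.6931,7.9026) cross=59.645; C₋=(5.0949,-8.5182) cross=-59.645
θ=322°:   branch + wants cross > 0 → take C=(3.6931,7.9026) (cross=59.645)
θ=322°: ex = (C−B)/|BC| = (0.3228,0.9465); ey = (-0.9465,0.3228)
θ=322°: P = B + -0.73·ex + 1.73·ey = (-1.0850,-0.7482)

θ=5°: -0.88 0.11
θ=322°: -1.09 -0.75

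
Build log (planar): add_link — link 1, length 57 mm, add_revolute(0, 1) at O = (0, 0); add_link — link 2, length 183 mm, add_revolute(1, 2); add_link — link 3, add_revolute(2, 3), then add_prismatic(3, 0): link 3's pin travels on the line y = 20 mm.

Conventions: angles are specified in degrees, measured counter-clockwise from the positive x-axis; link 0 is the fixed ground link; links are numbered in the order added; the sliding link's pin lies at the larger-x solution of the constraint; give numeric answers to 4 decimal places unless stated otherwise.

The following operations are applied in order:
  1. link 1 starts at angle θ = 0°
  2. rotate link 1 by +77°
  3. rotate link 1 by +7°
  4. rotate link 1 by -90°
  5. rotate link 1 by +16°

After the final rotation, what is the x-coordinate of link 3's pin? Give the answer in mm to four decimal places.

geometry: r = 57 mm, L = 183 mm, e = 20 mm; θ starts at 0°
rotate link 1 by +77°: θ ← 0° +77° = 77°
rotate link 1 by +7°: θ ← 77° +7° = 84°
rotate link 1 by -90°: θ ← 84° -90° = -6°
rotate link 1 by +16°: θ ← -6° +16° = 10°
crank pin P = (r cos θ, r sin θ) = (56.134042, 9.897946)
h = r sin θ − e = 9.897946 − 20 = -10.102054
x = r cos θ + √(L² − h²) = 56.134042 + 182.720958 = 238.855000

238.8550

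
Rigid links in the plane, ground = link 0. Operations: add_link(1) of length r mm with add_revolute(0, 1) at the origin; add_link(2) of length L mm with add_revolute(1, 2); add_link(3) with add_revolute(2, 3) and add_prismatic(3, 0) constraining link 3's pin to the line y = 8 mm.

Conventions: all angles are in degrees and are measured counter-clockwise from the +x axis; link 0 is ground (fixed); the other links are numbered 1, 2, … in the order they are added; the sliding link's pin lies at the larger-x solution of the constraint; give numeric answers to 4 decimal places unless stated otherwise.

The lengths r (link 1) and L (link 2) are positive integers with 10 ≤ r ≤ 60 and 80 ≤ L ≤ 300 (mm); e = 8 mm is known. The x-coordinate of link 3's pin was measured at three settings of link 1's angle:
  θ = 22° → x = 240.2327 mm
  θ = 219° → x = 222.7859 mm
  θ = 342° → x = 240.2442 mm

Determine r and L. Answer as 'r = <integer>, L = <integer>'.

constraint per measurement: (x − r cos θ)² + (r sin θ − e)² = L²
subtracting the θ₁ and θ₂ equations cancels the r² and L² terms:
r = (x₁² − x₂²) / (2[(x₁cos θ₁ + e sin θ₁) − (x₂cos θ₂ + e sin θ₂)]) = 10.0000 → r = 10
L² = (x₁ − r cos θ₁)² + (r sin θ₁ − e)² = 53361.0155 → L = 231.0000 → L = 231
check at θ₃=342°: x = 240.2442 (printed 240.2442) ✓

r = 10, L = 231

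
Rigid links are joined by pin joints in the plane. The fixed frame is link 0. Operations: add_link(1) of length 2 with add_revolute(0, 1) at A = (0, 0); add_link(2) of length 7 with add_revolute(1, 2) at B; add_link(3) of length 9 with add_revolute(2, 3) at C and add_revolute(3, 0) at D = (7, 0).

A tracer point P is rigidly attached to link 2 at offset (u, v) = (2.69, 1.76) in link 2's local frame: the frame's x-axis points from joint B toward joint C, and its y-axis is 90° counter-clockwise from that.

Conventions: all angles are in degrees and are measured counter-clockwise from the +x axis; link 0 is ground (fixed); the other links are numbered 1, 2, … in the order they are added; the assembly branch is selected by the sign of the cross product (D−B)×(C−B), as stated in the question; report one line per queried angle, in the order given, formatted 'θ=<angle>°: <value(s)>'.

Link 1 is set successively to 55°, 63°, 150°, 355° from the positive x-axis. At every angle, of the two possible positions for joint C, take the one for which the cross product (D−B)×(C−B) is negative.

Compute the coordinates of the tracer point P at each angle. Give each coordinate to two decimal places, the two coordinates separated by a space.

A=(0,0), D=(7.00,0)
θ=55°: B = A + 2.00·(cos55°, sin55°) = (1.1472, 1.6383)
θ=55°: |BD| = 6.0778
θ=55°: circle(B,7.00) ∩ circle(D,9.00): a=0.4064, h=6.9882
θ=55°:   candidates: C₊=(3.4222,8.2583) cross=42.473; C₋=(-0.3452,-5.2008) cross=-42.473
θ=55°:   branch - wants cross < 0 → take C=(-0.3452,-5.2008) (cross=-42.473)
θ=55°: ex = (C−B)/|BC| = (-0.2132,-0.9770); ey = (0.9770,-0.2132)
θ=55°: P = B + 2.69·ex + 1.76·ey = (2.2932,-1.3651)
θ=63°: B = A + 2.00·(cos63°, sin63°) = (0.9080, 1.7820)
θ=63°: |BD| = 6.3473
θ=63°: circle(B,7.00) ∩ circle(D,9.00): a=0.6529, h=6.9695
θ=63°:   candidates: C₊=(3.4913,8.2879) cross=44.237; C₋=(-0.4221,-5.0905) cross=-44.237
θ=63°:   branch - wants cross < 0 → take C=(-0.4221,-5.0905) (cross=-44.237)
θ=63°: ex = (C−B)/|BC| = (-0.1900,-0.9818); ey = (0.9818,-0.1900)
θ=63°: P = B + 2.69·ex + 1.76·ey = (2.1248,-1.1934)
θ=150°: B = A + 2.00·(cos150°, sin150°) = (-1.7321, 1.0000)
θ=150°: |BD| = 8.7891
θ=150°: circle(B,7.00) ∩ circle(D,9.00): a=2.5741, h=6.5095
θ=150°:   candidates: C₊=(1.5660,7.1744) cross=57.213; C₋=(0.0847,-5.7601) cross=-57.213
θ=150°:   branch - wants cross < 0 → take C=(0.0847,-5.7601) (cross=-57.213)
θ=150°: ex = (C−B)/|BC| = (0.2595,-0.9657); ey = (0.9657,0.2595)
θ=150°: P = B + 2.69·ex + 1.76·ey = (0.6658,-1.1410)
θ=355°: B = A + 2.00·(cos355°, sin355°) = (1.9924, -0.1743)
θ=355°: |BD| = 5.0106
θ=355°: circle(B,7.00) ∩ circle(D,9.00): a=-0.6879, h=6.9661
θ=355°:   candidates: C₊=(1.0626,6.7637) cross=34.905; C₋=(1.5473,-7.1601) cross=-34.905
θ=355°:   branch - wants cross < 0 → take C=(1.5473,-7.1601) (cross=-34.905)
θ=355°: ex = (C−B)/|BC| = (-0.0636,-0.9980); ey = (0.9980,-0.0636)
θ=355°: P = B + 2.69·ex + 1.76·ey = (3.5778,-2.9708)

θ=55°: 2.29 -1.37
θ=63°: 2.12 -1.19
θ=150°: 0.67 -1.14
θ=355°: 3.58 -2.97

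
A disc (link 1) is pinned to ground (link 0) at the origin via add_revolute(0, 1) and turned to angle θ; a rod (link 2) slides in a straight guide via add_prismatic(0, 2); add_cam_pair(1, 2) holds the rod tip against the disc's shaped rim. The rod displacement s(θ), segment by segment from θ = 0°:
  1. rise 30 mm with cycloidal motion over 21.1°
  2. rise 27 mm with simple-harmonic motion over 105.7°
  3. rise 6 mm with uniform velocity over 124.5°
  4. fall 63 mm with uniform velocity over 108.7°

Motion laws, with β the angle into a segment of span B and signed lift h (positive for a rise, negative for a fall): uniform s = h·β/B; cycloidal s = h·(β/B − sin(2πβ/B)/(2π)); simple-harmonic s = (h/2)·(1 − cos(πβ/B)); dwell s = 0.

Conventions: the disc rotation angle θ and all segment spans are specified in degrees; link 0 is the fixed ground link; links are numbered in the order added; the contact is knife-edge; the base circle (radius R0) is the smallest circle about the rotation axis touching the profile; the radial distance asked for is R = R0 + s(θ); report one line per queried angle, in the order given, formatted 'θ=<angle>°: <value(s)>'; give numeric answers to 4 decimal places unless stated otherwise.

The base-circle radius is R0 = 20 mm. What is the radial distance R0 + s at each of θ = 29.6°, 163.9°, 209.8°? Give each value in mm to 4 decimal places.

segment 1 (0° to 21.1°, cycloidal, h = 30) is passed completely: s = 0.0000 + (30) = 30.0000
θ = 29.6° falls in segment 2 (21.1° to 126.8°, simple-harmonic, h = 27): β = 29.6 − 21.1 = 8.5°, B = 105.7°; Δs = 27/2·(1 − cos(π·0.0804)) = 0.4285; s = 30.0000 + 0.4285 = 30.4285
segment 2 (21.1° to 126.8°, simple-harmonic, h = 27) is passed completely: s = 30.0000 + (27) = 57.0000
θ = 163.9° falls in segment 3 (126.8° to 251.3°, uniform, h = 6): β = 163.9 − 126.8 = 37.1°, B = 124.5°; Δs = 6·37.1/124.5 = 1.7880; s = 57.0000 + 1.7880 = 58.7880
θ = 209.8° falls in segment 3 (126.8° to 251.3°, uniform, h = 6): β = 209.8 − 126.8 = 83°, B = 124.5°; Δs = 6·83/124.5 = 4.0000; s = 57.0000 + 4.0000 = 61.0000
θ=29.6°: R = R0 + s = 20 + 30.4285 = 50.4285
θ=163.9°: R = R0 + s = 20 + 58.7880 = 78.7880
θ=209.8°: R = R0 + s = 20 + 61.0000 = 81.0000

θ=29.6°: 50.4285
θ=163.9°: 78.7880
θ=209.8°: 81.0000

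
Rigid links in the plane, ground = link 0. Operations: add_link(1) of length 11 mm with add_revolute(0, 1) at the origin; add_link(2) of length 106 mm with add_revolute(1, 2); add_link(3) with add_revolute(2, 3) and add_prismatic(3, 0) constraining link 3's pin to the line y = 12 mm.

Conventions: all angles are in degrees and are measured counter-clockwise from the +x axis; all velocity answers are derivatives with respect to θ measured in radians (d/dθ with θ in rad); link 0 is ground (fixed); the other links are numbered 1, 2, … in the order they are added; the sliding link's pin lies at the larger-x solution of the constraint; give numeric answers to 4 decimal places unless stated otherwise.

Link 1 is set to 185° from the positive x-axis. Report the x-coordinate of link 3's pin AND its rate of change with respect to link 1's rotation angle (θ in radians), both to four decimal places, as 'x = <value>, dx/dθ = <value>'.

geometry: r = 11 mm, L = 106 mm, e = 12 mm
crank pin P = (r cos θ, r sin θ) = (-10.958142, -0.958713)
h = r sin θ − e = -0.958713 − 12 = -12.958713
x = r cos θ + √(L² − h²) = -10.958142 + 105.204904 = 94.246762
dx/dθ = −r sin θ − h·r cos θ/√(L² − h²) (θ in radians; h = -12.958713) = -0.391066

x = 94.2468, dx/dθ = -0.3911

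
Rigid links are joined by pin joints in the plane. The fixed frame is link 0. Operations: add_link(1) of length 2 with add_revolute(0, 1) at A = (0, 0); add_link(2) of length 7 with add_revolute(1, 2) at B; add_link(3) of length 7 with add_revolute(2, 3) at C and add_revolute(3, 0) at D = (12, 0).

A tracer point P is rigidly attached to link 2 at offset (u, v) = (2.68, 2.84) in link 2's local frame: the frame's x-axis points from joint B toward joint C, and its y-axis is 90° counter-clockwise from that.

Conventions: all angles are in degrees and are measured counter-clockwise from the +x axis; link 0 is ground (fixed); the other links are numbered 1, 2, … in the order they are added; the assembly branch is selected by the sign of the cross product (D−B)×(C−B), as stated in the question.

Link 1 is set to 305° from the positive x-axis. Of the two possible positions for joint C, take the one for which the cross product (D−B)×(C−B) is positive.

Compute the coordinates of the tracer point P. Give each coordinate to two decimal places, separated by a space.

A=(0,0), D=(12.00,0)
B = A + 2.00·(cos305°, sin305°) = (1.1472, -1.6383)
|BD| = 10.9758
circle(B,7.00) ∩ circle(D,7.00): a=5.4879, h=4.3454
  candidates: C₊=(5.9250,3.4776) cross=47.695; C₋=(7.2222,-5.1159) cross=-47.695
  branch + wants cross > 0 → take C=(5.9250,3.4776) (cross=47.695)
ex = (C−B)/|BC| = (0.6825,0.7308); ey = (-0.7308,0.6825)
P = B + 2.68·ex + 2.84·ey = (0.9008,2.2588)

0.90 2.26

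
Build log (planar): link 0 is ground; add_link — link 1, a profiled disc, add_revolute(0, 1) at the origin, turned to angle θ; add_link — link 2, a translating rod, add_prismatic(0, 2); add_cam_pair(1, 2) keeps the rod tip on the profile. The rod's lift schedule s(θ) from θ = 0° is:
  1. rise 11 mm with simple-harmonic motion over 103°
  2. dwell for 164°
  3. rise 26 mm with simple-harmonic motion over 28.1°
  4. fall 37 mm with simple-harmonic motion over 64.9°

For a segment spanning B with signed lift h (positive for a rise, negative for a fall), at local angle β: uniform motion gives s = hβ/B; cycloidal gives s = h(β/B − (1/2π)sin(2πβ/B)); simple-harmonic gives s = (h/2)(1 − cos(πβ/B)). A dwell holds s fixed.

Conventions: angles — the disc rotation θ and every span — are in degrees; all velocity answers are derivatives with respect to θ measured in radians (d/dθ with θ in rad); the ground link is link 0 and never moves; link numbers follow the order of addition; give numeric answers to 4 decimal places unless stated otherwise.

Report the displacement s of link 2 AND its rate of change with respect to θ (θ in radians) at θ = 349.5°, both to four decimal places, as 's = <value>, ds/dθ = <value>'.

seg 1 [0°–103°] simple-harmonic, h=11: full span → s += 11 → s = 11.0000
seg 2 [103°–267°] dwell: s stays 11.0000
seg 3 [267°–295.1°] simple-harmonic, h=26: full span → s += 26 → s = 37.0000
seg 4 [295.1°–360°] simple-harmonic, h=-37: θ=349.5° here. β=54.4, B=64.9. -37/2·(1 − cos(π·0.8382)) = -34.6614 → s = 2.3386
velocity in seg [295.1°–360°] (simple-harmonic), θ in radians: β = 54.4° = 0.9495 rad, B = 64.9° = 1.1327 rad; ds/dθ = (πh/(2B)) sin(πβ/B) = (π·(-37)/(2·1.1327)) sin(π·0.8382) = -24.970724 mm/rad

s = 2.3386, ds/dθ = -24.9707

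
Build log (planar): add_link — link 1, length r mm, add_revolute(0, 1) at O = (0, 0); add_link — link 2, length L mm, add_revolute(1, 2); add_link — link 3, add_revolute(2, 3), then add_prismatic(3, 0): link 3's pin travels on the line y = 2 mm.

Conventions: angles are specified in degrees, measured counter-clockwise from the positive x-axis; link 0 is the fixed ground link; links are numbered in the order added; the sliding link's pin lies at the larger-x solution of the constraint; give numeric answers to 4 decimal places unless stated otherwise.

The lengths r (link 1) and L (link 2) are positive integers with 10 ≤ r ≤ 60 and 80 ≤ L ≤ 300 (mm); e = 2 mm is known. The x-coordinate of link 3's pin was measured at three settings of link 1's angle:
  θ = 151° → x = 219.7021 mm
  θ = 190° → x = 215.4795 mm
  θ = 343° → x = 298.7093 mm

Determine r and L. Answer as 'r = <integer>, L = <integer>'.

constraint per measurement: (x − r cos θ)² + (r sin θ − e)² = L²
subtracting the θ₁ and θ₂ equations cancels the r² and L² terms:
r = (x₁² − x₂²) / (2[(x₁cos θ₁ + e sin θ₁) − (x₂cos θ₂ + e sin θ₂)]) = 43.0008 → r = 43
L² = (x₁ − r cos θ₁)² + (r sin θ₁ − e)² = 66564.0231 → L = 258.0000 → L = 258
check at θ₃=343°: x = 298.7093 (printed 298.7093) ✓

r = 43, L = 258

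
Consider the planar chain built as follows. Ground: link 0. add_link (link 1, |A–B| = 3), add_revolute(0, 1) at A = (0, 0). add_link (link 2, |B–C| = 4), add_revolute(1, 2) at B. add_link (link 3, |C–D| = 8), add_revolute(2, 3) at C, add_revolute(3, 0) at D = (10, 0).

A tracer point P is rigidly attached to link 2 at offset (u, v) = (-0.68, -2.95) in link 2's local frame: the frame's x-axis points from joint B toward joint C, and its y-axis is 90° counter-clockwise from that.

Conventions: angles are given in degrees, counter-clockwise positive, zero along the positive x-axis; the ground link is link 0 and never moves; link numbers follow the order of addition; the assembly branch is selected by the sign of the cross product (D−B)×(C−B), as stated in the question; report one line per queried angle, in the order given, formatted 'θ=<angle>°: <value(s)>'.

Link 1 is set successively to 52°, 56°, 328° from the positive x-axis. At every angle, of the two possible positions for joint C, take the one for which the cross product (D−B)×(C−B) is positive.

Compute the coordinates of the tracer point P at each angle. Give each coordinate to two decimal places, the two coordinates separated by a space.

A=(0,0), D=(10.00,0)
θ=52°: B = A + 3.00·(cos52°, sin52°) = (1.8470, 2.3640)
θ=52°: |BD| = 8.4888
θ=52°: circle(B,4.00) ∩ circle(D,8.00): a=1.4172, h=3.7405
θ=52°:   candidates: C₊=(4.2498,5.5619) cross=31.753; C₋=(2.1664,-1.6232) cross=-31.753
θ=52°:   branch + wants cross > 0 → take C=(4.2498,5.5619) (cross=31.753)
θ=52°: ex = (C−B)/|BC| = (0.6007,0.7995); ey = (-0.7995,0.6007)
θ=52°: P = B + -0.68·ex + -2.95·ey = (3.7970,0.0483)
θ=56°: B = A + 3.00·(cos56°, sin56°) = (1.6776, 2.4871)
θ=56°: |BD| = 8.6861
θ=56°: circle(B,4.00) ∩ circle(D,8.00): a=1.5800, h=3.6747
θ=56°:   candidates: C₊=(4.2436,5.5556) cross=31.919; C₋=(2.1393,-1.4862) cross=-31.919
θ=56°:   branch + wants cross > 0 → take C=(4.2436,5.5556) (cross=31.919)
θ=56°: ex = (C−B)/|BC| = (0.6415,0.7671); ey = (-0.7671,0.6415)
θ=56°: P = B + -0.68·ex + -2.95·ey = (3.5043,0.0730)
θ=328°: B = A + 3.00·(cos328°, sin328°) = (2.5441, -1.5898)
θ=328°: |BD| = 7.6235
θ=328°: circle(B,4.00) ∩ circle(D,8.00): a=0.6636, h=3.9446
θ=328°:   candidates: C₊=(2.3705,2.4065) cross=30.071; C₋=(4.0157,-5.3092) cross=-30.071
θ=328°:   branch + wants cross > 0 → take C=(2.3705,2.4065) (cross=30.071)
θ=328°: ex = (C−B)/|BC| = (-0.0434,0.9991); ey = (-0.9991,-0.0434)
θ=328°: P = B + -0.68·ex + -2.95·ey = (5.5209,-2.1411)

θ=52°: 3.80 0.05
θ=56°: 3.50 0.07
θ=328°: 5.52 -2.14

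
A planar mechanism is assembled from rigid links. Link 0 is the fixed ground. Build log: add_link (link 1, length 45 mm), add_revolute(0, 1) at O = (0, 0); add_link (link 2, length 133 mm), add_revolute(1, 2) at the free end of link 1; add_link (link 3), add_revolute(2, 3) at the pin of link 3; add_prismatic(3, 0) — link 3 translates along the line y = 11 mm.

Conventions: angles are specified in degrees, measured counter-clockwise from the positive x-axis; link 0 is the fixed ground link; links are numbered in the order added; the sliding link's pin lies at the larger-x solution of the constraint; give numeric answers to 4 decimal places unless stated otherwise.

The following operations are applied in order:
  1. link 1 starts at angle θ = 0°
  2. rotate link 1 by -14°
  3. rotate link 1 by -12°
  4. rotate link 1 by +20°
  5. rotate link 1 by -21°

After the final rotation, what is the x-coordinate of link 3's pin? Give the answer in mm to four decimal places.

geometry: r = 45 mm, L = 133 mm, e = 11 mm; θ starts at 0°
rotate link 1 by -14°: θ ← 0° -14° = -14°
rotate link 1 by -12°: θ ← -14° -12° = -26°
rotate link 1 by +20°: θ ← -26° +20° = -6°
rotate link 1 by -21°: θ ← -6° -21° = -27°
crank pin P = (r cos θ, r sin θ) = (40.095294, -20.429572)
h = r sin θ − e = -20.429572 − 11 = -31.429572
x = r cos θ + √(L² − h²) = 40.095294 + 129.233053 = 169.328347

169.3283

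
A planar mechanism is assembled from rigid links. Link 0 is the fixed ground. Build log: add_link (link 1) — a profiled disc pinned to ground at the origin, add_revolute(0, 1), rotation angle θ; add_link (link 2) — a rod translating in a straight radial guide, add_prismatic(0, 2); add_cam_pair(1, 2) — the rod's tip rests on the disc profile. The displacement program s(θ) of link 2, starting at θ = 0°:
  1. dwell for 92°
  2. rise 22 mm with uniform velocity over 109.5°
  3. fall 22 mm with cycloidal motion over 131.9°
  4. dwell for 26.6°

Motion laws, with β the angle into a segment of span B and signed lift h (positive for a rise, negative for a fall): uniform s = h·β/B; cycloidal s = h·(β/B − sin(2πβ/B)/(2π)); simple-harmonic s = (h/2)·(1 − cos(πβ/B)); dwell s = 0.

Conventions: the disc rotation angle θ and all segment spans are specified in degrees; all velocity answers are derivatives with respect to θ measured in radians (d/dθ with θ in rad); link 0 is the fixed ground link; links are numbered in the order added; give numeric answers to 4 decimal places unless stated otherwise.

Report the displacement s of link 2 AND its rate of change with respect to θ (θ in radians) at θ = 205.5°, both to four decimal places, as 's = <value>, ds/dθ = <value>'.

seg 1 [0°–92°] dwell: s stays 0.0000
seg 2 [92°–201.5°] uniform, h=22: full span → s += 22 → s = 22.0000
seg 3 [201.5°–333.4°] cycloidal, h=-22: θ=205.5° here. β=4, B=131.9. -22·(0.0303 − sin(2π·0.0303)/(2π)) = -0.0040 → s = 21.9960
velocity in seg [201.5°–333.4°] (cycloidal), θ in radians: β = 4° = 0.0698 rad, B = 131.9° = 2.3021 rad; ds/dθ = (h/B)(1 − cos(2πβ/B)) = ((-22)/2.3021)(1 − cos(2π·0.0303)) = -0.172960 mm/rad

s = 21.9960, ds/dθ = -0.1730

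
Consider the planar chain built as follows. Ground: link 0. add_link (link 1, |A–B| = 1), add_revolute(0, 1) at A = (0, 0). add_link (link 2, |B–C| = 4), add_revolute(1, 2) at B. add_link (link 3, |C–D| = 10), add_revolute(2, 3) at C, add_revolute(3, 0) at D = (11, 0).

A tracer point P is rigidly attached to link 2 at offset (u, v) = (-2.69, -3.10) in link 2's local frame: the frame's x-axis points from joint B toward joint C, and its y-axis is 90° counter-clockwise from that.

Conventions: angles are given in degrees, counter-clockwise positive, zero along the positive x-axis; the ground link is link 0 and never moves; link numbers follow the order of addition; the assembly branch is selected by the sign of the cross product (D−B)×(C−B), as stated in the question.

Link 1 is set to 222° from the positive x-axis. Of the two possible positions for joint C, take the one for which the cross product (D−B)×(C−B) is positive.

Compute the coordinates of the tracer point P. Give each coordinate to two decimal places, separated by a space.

A=(0,0), D=(11.00,0)
B = A + 1.00·(cos222°, sin222°) = (-0.7431, -0.6691)
|BD| = 11.7622
circle(B,4.00) ∩ circle(D,10.00): a=2.3103, h=3.2653
  candidates: C₊=(1.3777,2.7223) cross=38.407; C₋=(1.7492,-3.7977) cross=-38.407
  branch + wants cross > 0 → take C=(1.3777,2.7223) (cross=38.407)
ex = (C−B)/|BC| = (0.5302,0.8479); ey = (-0.8479,0.5302)
P = B + -2.69·ex + -3.10·ey = (0.4590,-4.5935)

0.46 -4.59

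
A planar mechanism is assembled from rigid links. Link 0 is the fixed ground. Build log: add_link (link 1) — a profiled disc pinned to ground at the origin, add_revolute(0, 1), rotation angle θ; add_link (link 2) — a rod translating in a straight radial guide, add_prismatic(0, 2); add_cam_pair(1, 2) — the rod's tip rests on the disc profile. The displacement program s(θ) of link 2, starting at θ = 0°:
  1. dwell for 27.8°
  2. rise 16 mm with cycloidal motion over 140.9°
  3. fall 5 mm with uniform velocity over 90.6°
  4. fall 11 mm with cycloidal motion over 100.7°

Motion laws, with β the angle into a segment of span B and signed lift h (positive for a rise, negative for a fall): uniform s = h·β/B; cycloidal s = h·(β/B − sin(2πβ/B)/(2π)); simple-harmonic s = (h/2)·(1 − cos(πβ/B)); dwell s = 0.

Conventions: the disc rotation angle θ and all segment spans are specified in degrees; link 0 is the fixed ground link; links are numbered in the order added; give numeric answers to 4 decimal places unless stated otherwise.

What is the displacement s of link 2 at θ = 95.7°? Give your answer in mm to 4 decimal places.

seg 1 [0°–27.8°] dwell: s stays 0.0000
seg 2 [27.8°–168.7°] cycloidal, h=16: θ=95.7° here. β=67.9, B=140.9. 16·(0.4819 − sin(2π·0.4819)/(2π)) = 7.4215 → s = 7.4215

7.4215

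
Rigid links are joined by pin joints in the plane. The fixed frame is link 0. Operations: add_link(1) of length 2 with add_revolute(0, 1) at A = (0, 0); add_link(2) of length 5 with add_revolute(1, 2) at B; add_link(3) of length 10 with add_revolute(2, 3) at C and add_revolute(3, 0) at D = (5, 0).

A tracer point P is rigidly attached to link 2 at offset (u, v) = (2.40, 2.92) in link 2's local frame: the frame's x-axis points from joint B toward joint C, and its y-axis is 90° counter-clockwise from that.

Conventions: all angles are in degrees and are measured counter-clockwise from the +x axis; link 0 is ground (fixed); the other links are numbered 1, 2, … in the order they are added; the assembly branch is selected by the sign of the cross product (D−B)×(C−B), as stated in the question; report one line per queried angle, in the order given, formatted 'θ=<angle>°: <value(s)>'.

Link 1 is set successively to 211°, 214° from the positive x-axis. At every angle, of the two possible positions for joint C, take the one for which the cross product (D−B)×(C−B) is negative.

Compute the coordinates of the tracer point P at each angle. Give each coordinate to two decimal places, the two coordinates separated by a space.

A=(0,0), D=(5.00,0)
θ=211°: B = A + 2.00·(cos211°, sin211°) = (-1.7143, -1.0301)
θ=211°: |BD| = 6.7929
θ=211°: circle(B,5.00) ∩ circle(D,10.00): a=-2.1240, h=4.5264
θ=211°:   candidates: C₊=(-4.5002,3.1219) cross=30.747; C₋=(-3.1274,-5.8262) cross=-30.747
θ=211°:   branch - wants cross < 0 → take C=(-3.1274,-5.8262) (cross=-30.747)
θ=211°: ex = (C−B)/|BC| = (-0.2826,-0.9592); ey = (0.9592,-0.2826)
θ=211°: P = B + 2.40·ex + 2.92·ey = (0.4083,-4.1575)
θ=214°: B = A + 2.00·(cos214°, sin214°) = (-1.6581, -1.1184)
θ=214°: |BD| = 6.7514
θ=214°: circle(B,5.00) ∩ circle(D,10.00): a=-2.1788, h=4.5003
θ=214°:   candidates: C₊=(-4.5522,2.9588) cross=30.383; C₋=(-3.0612,-5.9175) cross=-30.383
θ=214°:   branch - wants cross < 0 → take C=(-3.0612,-5.9175) (cross=-30.383)
θ=214°: ex = (C−B)/|BC| = (-0.2806,-0.9598); ey = (0.9598,-0.2806)
θ=214°: P = B + 2.40·ex + 2.92·ey = (0.4711,-4.2414)

θ=211°: 0.41 -4.16
θ=214°: 0.47 -4.24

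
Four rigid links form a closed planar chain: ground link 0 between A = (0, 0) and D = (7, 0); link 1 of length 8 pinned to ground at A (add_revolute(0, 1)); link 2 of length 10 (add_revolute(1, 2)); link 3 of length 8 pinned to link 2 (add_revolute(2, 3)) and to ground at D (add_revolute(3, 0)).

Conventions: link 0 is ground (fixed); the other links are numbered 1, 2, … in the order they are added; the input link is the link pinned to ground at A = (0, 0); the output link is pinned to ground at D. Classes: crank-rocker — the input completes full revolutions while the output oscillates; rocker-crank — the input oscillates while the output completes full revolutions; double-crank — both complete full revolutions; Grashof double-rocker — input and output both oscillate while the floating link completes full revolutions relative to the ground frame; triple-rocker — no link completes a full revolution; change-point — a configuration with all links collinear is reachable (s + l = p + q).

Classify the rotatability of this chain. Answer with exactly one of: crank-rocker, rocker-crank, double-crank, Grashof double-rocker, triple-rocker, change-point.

lengths: ground=7, input=8, coupler=10, output=8
sorted: s=7 (shortest), l=10 (longest), p+q=16
s + l = 17 vs p + q = 16
s + l > p + q → non-Grashof → no link fully rotates → triple-rocker

triple-rocker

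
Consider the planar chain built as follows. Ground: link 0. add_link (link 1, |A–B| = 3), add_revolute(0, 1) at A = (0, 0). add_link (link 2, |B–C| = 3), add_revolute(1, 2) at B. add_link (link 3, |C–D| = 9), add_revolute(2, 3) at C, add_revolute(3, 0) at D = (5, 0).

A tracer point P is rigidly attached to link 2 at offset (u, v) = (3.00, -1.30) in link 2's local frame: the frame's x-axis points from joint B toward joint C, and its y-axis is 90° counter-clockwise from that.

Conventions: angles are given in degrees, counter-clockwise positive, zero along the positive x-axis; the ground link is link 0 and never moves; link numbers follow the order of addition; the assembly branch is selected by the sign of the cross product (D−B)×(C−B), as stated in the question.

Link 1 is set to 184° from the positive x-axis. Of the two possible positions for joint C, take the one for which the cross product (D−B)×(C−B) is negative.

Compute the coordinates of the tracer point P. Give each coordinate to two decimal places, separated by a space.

A=(0,0), D=(5.00,0)
B = A + 3.00·(cos184°, sin184°) = (-2.9927, -0.2093)
|BD| = 7.9954
circle(B,3.00) ∩ circle(D,9.00): a=-0.5049, h=2.9572
  candidates: C₊=(-3.5748,2.7337) cross=23.644; C₋=(-3.4200,-3.1787) cross=-23.644
  branch - wants cross < 0 → take C=(-3.4200,-3.1787) (cross=-23.644)
ex = (C−B)/|BC| = (-0.1424,-0.9898); ey = (0.9898,-0.1424)
P = B + 3.00·ex + -1.30·ey = (-4.7067,-2.9935)

-4.71 -2.99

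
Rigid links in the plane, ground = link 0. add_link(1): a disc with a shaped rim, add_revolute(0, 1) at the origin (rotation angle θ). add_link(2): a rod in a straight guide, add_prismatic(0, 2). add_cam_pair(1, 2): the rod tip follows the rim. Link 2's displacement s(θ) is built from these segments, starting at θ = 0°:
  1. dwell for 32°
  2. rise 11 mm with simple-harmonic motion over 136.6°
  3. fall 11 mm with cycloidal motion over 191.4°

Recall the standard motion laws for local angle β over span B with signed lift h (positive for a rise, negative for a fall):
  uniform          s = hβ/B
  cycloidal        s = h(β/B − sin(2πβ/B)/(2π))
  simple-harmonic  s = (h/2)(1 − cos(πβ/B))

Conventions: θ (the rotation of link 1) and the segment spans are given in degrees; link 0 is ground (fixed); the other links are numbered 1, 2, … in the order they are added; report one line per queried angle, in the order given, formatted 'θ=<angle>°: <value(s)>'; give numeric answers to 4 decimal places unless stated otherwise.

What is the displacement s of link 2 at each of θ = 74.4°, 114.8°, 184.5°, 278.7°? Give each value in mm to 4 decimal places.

segment 1 (0° to 32°, dwell): s unchanged at 0.0000
θ = 74.4° falls in segment 2 (32° to 168.6°, simple-harmonic, h = 11): β = 74.4 − 32 = 42.4°, B = 136.6°; Δs = 11/2·(1 − cos(π·0.3104)) = 2.4142; s = 0.0000 + 2.4142 = 2.4142
θ = 114.8° falls in segment 2 (32° to 168.6°, simple-harmonic, h = 11): β = 114.8 − 32 = 82.8°, B = 136.6°; Δs = 11/2·(1 − cos(π·0.6061)) = 7.3003; s = 0.0000 + 7.3003 = 7.3003
segment 2 (32° to 168.6°, simple-harmonic, h = 11) is passed completely: s = 0.0000 + (11) = 11.0000
θ = 184.5° falls in segment 3 (168.6° to 360°, cycloidal, h = -11): β = 184.5 − 168.6 = 15.9°, B = 191.4°; Δs = -11·(0.0831 − sin(2π·0.0831)/(2π)) = -0.0409; s = 11.0000 − 0.0409 = 10.9591
θ = 278.7° falls in segment 3 (168.6° to 360°, cycloidal, h = -11): β = 278.7 − 168.6 = 110.1°, B = 191.4°; Δs = -11·(0.5752 − sin(2π·0.5752)/(2π)) = -7.1247; s = 11.0000 − 7.1247 = 3.8753

θ=74.4°: 2.4142
θ=114.8°: 7.3003
θ=184.5°: 10.9591
θ=278.7°: 3.8753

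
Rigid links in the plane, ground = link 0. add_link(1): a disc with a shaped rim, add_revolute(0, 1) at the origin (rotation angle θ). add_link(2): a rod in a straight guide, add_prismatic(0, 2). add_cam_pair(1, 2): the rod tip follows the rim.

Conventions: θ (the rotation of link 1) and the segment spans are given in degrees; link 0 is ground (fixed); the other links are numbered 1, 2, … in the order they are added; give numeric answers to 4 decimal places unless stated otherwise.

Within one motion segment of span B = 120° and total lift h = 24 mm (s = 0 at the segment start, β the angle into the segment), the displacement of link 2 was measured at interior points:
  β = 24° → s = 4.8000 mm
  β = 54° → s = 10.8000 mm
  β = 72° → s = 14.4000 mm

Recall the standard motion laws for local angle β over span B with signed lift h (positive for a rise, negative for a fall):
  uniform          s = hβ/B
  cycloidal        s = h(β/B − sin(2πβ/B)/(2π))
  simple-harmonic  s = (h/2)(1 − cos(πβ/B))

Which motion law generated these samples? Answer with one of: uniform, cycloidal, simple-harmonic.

candidates at β/B = r: uniform s = h·r (linear in β); cycloidal s = h·(r − sin(2πr)/(2π)); simple-harmonic s = (h/2)(1 − cos(πr))
β=24°: printed 4.8000 | uniform 4.8000, cycloidal 1.1672, simple-harmonic 2.2918
β=54°: printed 10.8000 | uniform 10.8000, cycloidal 9.6196, simple-harmonic 10.1228
β=72°: printed 14.4000 | uniform 14.4000, cycloidal 16.6452, simple-harmonic 15.7082
only one law matches every sample → uniform

uniform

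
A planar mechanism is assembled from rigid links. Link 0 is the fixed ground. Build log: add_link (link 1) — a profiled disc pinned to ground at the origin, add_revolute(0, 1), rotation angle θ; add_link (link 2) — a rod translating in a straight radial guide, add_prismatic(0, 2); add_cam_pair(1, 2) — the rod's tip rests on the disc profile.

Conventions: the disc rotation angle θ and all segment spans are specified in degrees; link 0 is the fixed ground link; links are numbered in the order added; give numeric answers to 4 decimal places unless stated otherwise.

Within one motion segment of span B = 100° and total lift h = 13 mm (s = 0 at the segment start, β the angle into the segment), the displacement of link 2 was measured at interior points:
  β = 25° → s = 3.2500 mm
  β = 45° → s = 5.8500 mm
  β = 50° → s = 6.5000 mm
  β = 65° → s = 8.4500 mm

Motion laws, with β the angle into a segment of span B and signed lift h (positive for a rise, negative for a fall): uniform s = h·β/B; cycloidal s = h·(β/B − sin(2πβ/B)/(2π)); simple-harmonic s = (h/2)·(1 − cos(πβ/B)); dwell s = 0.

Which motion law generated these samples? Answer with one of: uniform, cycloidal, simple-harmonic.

candidates at β/B = r: uniform s = h·r (linear in β); cycloidal s = h·(r − sin(2πr)/(2π)); simple-harmonic s = (h/2)(1 − cos(πr))
β=25°: printed 3.2500 | uniform 3.2500, cycloidal 1.1810, simple-harmonic 1.9038
β=45°: printed 5.8500 | uniform 5.8500, cycloidal 5.2106, simple-harmonic 5.4832
β=50°: printed 6.5000 | uniform 6.5000, cycloidal 6.5000, simple-harmonic 6.5000
β=65°: printed 8.4500 | uniform 8.4500, cycloidal 10.1239, simple-harmonic 9.4509
only one law matches every sample → uniform

uniform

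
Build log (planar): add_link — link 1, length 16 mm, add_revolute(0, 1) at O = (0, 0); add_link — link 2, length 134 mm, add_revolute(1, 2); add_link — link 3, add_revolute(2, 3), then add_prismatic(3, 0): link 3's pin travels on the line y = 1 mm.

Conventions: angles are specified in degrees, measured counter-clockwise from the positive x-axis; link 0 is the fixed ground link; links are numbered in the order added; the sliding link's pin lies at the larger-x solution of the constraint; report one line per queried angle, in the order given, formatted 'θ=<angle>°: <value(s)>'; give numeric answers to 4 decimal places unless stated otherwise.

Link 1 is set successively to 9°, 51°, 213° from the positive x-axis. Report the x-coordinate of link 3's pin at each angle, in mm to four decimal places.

geometry: r = 16 mm, L = 134 mm, e = 1 mm
θ=9°: crank pin P = (r cos θ, r sin θ) = (15.803013, 2.502951)
θ=9°: h = r sin θ − e = 2.502951 − 1 = 1.502951
θ=9°: x = r cos θ + √(L² − h²) = 15.803013 + 133.991571 = 149.794585
θ=51°: crank pin P = (r cos θ, r sin θ) = (10.069126, 12.434335)
θ=51°: h = r sin θ − e = 12.434335 − 1 = 11.434335
θ=51°: x = r cos θ + √(L² − h²) = 10.069126 + 133.511258 = 143.580384
θ=213°: crank pin P = (r cos θ, r sin θ) = (-13.418729, -8.714225)
θ=213°: h = r sin θ − e = -8.714225 − 1 = -9.714225
θ=213°: x = r cos θ + √(L² − h²) = -13.418729 + 133.647424 = 120.228695

θ=9°: 149.7946
θ=51°: 143.5804
θ=213°: 120.2287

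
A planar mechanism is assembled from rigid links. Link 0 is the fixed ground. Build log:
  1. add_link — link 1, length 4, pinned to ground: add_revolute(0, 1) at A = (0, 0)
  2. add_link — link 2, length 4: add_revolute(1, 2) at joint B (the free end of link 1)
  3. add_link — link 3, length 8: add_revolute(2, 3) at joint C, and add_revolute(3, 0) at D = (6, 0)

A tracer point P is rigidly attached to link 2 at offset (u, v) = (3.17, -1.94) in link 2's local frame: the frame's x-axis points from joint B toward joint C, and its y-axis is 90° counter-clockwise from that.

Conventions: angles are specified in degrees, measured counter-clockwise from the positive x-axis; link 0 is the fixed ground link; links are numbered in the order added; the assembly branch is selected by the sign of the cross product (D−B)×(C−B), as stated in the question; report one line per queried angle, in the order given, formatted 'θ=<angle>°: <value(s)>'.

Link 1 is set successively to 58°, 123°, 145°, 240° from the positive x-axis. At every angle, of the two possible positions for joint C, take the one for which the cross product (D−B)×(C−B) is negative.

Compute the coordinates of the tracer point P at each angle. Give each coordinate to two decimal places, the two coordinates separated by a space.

A=(0,0), D=(6.00,0)
θ=58°: B = A + 4.00·(cos58°, sin58°) = (2.1197, 3.3922)
θ=58°: |BD| = 5.1540
θ=58°: circle(B,4.00) ∩ circle(D,8.00): a=-2.0796, h=3.4169
θ=58°:   candidates: C₊=(2.8029,7.3334) cross=17.611; C₋=(-1.6949,2.1884) cross=-17.611
θ=58°:   branch - wants cross < 0 → take C=(-1.6949,2.1884) (cross=-17.611)
θ=58°: ex = (C−B)/|BC| = (-0.9536,-0.3010); ey = (0.3010,-0.9536)
θ=58°: P = B + 3.17·ex + -1.94·ey = (-1.4872,4.2882)
θ=123°: B = A + 4.00·(cos123°, sin123°) = (-2.1786, 3.3547)
θ=123°: |BD| = 8.8398
θ=123°: circle(B,4.00) ∩ circle(D,8.00): a=1.7049, h=3.6185
θ=123°:   candidates: C₊=(0.7720,6.0554) cross=31.987; C₋=(-1.9744,-0.6401) cross=-31.987
θ=123°:   branch - wants cross < 0 → take C=(-1.9744,-0.6401) (cross=-31.987)
θ=123°: ex = (C−B)/|BC| = (0.0511,-0.9987); ey = (0.9987,0.0511)
θ=123°: P = B + 3.17·ex + -1.94·ey = (-3.9542,0.0898)
θ=145°: B = A + 4.00·(cos145°, sin145°) = (-3.2766, 2.2943)
θ=145°: |BD| = 9.5561
θ=145°: circle(B,4.00) ∩ circle(D,8.00): a=2.2666, h=3.2959
θ=145°:   candidates: C₊=(-0.2850,4.9496) cross=31.496; C₋=(-1.8676,-1.4493) cross=-31.496
θ=145°:   branch - wants cross < 0 → take C=(-1.8676,-1.4493) (cross=-31.496)
θ=145°: ex = (C−B)/|BC| = (0.3522,-0.9359); ey = (0.9359,0.3522)
θ=145°: P = B + 3.17·ex + -1.94·ey = (-3.9756,-1.3559)
θ=240°: B = A + 4.00·(cos240°, sin240°) = (-2.0000, -3.4641)
θ=240°: |BD| = 8.7178
θ=240°: circle(B,4.00) ∩ circle(D,8.00): a=1.6059, h=3.6635
θ=240°:   candidates: C₊=(-1.9820,0.5359) cross=31.937; C₋=(0.9294,-6.1878) cross=-31.937
θ=240°:   branch - wants cross < 0 → take C=(0.9294,-6.1878) (cross=-31.937)
θ=240°: ex = (C−B)/|BC| = (0.7324,-0.6809); ey = (0.6809,0.7324)
θ=240°: P = B + 3.17·ex + -1.94·ey = (-0.9994,-7.0434)

θ=58°: -1.49 4.29
θ=123°: -3.95 0.09
θ=145°: -3.98 -1.36
θ=240°: -1.00 -7.04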